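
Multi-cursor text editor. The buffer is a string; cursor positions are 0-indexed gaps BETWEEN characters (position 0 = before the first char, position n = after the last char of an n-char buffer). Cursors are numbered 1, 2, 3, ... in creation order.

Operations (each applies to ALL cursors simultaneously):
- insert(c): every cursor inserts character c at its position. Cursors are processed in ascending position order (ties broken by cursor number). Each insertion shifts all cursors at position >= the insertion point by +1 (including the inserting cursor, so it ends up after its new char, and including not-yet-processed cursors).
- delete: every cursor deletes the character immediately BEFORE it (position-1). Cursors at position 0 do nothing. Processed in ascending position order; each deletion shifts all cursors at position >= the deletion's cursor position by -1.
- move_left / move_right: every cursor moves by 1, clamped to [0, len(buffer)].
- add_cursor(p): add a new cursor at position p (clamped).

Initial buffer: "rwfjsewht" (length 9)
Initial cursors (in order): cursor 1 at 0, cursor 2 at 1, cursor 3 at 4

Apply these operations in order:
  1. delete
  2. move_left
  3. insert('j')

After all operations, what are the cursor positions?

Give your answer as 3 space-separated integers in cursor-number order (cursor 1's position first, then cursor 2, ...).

Answer: 2 2 4

Derivation:
After op 1 (delete): buffer="wfsewht" (len 7), cursors c1@0 c2@0 c3@2, authorship .......
After op 2 (move_left): buffer="wfsewht" (len 7), cursors c1@0 c2@0 c3@1, authorship .......
After op 3 (insert('j')): buffer="jjwjfsewht" (len 10), cursors c1@2 c2@2 c3@4, authorship 12.3......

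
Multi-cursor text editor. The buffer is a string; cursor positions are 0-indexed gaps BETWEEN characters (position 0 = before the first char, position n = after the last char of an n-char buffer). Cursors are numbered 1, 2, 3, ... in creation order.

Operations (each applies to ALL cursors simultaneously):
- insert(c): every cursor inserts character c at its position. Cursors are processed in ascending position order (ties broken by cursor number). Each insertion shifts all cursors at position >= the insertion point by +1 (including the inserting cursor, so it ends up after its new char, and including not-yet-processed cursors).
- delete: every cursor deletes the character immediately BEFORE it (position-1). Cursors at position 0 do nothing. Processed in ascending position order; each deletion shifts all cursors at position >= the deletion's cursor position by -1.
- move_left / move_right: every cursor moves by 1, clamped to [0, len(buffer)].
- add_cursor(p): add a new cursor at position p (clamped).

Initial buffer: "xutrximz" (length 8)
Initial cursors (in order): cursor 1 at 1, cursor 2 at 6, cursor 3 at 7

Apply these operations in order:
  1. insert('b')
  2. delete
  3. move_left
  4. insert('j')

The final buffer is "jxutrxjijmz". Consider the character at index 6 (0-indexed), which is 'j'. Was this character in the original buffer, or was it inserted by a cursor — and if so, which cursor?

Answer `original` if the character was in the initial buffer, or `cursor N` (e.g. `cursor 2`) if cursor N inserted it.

After op 1 (insert('b')): buffer="xbutrxibmbz" (len 11), cursors c1@2 c2@8 c3@10, authorship .1.....2.3.
After op 2 (delete): buffer="xutrximz" (len 8), cursors c1@1 c2@6 c3@7, authorship ........
After op 3 (move_left): buffer="xutrximz" (len 8), cursors c1@0 c2@5 c3@6, authorship ........
After op 4 (insert('j')): buffer="jxutrxjijmz" (len 11), cursors c1@1 c2@7 c3@9, authorship 1.....2.3..
Authorship (.=original, N=cursor N): 1 . . . . . 2 . 3 . .
Index 6: author = 2

Answer: cursor 2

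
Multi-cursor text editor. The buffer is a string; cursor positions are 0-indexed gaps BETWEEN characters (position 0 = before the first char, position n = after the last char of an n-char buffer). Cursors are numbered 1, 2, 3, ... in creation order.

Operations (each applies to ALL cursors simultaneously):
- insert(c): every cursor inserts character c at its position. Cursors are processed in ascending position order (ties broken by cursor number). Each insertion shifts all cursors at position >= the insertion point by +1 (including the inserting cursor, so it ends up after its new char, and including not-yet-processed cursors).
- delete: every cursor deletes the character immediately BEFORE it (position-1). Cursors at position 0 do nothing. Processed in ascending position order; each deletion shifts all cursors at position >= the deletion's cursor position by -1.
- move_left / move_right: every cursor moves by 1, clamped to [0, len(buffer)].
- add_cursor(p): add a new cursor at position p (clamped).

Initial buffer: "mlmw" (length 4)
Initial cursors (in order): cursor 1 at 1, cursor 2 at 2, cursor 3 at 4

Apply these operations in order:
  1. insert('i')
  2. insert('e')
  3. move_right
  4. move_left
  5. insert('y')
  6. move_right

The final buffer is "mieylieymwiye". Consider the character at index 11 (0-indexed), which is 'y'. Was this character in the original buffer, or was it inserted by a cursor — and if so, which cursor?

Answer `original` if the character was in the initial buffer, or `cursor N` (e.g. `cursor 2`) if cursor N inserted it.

Answer: cursor 3

Derivation:
After op 1 (insert('i')): buffer="milimwi" (len 7), cursors c1@2 c2@4 c3@7, authorship .1.2..3
After op 2 (insert('e')): buffer="mieliemwie" (len 10), cursors c1@3 c2@6 c3@10, authorship .11.22..33
After op 3 (move_right): buffer="mieliemwie" (len 10), cursors c1@4 c2@7 c3@10, authorship .11.22..33
After op 4 (move_left): buffer="mieliemwie" (len 10), cursors c1@3 c2@6 c3@9, authorship .11.22..33
After op 5 (insert('y')): buffer="mieylieymwiye" (len 13), cursors c1@4 c2@8 c3@12, authorship .111.222..333
After op 6 (move_right): buffer="mieylieymwiye" (len 13), cursors c1@5 c2@9 c3@13, authorship .111.222..333
Authorship (.=original, N=cursor N): . 1 1 1 . 2 2 2 . . 3 3 3
Index 11: author = 3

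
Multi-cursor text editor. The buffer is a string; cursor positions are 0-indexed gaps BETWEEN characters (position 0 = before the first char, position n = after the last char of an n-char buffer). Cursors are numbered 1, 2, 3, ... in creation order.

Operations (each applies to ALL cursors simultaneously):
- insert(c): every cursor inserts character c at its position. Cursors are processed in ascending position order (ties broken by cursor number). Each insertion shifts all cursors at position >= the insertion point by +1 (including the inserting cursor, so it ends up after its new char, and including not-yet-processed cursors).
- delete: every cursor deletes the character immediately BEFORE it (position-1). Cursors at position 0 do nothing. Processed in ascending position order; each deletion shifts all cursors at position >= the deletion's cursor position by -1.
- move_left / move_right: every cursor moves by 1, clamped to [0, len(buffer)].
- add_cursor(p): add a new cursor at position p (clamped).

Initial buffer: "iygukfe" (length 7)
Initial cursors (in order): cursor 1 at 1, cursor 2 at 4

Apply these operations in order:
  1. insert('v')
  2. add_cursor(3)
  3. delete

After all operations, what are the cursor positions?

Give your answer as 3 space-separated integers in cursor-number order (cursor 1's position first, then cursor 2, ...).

Answer: 1 3 1

Derivation:
After op 1 (insert('v')): buffer="ivyguvkfe" (len 9), cursors c1@2 c2@6, authorship .1...2...
After op 2 (add_cursor(3)): buffer="ivyguvkfe" (len 9), cursors c1@2 c3@3 c2@6, authorship .1...2...
After op 3 (delete): buffer="igukfe" (len 6), cursors c1@1 c3@1 c2@3, authorship ......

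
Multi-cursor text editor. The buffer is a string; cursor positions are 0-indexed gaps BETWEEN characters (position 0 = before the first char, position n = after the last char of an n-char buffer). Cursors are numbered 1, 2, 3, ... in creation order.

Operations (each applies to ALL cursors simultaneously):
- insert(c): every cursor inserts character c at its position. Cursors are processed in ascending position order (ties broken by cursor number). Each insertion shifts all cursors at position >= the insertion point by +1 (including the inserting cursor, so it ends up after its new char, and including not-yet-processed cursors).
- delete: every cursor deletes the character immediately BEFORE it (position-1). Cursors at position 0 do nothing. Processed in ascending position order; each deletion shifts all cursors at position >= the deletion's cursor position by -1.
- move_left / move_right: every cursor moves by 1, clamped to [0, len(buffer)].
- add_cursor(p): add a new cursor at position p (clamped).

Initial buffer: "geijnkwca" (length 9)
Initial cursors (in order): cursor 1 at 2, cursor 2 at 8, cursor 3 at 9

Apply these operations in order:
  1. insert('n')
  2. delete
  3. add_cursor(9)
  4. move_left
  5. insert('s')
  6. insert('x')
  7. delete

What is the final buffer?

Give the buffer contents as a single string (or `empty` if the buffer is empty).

After op 1 (insert('n')): buffer="genijnkwcnan" (len 12), cursors c1@3 c2@10 c3@12, authorship ..1......2.3
After op 2 (delete): buffer="geijnkwca" (len 9), cursors c1@2 c2@8 c3@9, authorship .........
After op 3 (add_cursor(9)): buffer="geijnkwca" (len 9), cursors c1@2 c2@8 c3@9 c4@9, authorship .........
After op 4 (move_left): buffer="geijnkwca" (len 9), cursors c1@1 c2@7 c3@8 c4@8, authorship .........
After op 5 (insert('s')): buffer="gseijnkwscssa" (len 13), cursors c1@2 c2@9 c3@12 c4@12, authorship .1......2.34.
After op 6 (insert('x')): buffer="gsxeijnkwsxcssxxa" (len 17), cursors c1@3 c2@11 c3@16 c4@16, authorship .11......22.3434.
After op 7 (delete): buffer="gseijnkwscssa" (len 13), cursors c1@2 c2@9 c3@12 c4@12, authorship .1......2.34.

Answer: gseijnkwscssa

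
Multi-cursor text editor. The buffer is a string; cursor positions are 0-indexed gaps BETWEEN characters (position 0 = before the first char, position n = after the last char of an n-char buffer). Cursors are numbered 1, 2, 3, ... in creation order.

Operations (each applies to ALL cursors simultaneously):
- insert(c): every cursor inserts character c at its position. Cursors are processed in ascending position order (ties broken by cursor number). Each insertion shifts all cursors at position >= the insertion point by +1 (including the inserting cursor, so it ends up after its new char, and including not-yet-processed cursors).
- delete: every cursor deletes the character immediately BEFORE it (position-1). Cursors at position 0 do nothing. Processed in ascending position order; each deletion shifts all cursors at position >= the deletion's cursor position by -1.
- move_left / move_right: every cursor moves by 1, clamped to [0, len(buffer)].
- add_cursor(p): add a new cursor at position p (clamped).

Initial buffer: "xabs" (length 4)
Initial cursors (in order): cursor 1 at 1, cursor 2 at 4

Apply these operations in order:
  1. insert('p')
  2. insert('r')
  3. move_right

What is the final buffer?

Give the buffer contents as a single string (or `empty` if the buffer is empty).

After op 1 (insert('p')): buffer="xpabsp" (len 6), cursors c1@2 c2@6, authorship .1...2
After op 2 (insert('r')): buffer="xprabspr" (len 8), cursors c1@3 c2@8, authorship .11...22
After op 3 (move_right): buffer="xprabspr" (len 8), cursors c1@4 c2@8, authorship .11...22

Answer: xprabspr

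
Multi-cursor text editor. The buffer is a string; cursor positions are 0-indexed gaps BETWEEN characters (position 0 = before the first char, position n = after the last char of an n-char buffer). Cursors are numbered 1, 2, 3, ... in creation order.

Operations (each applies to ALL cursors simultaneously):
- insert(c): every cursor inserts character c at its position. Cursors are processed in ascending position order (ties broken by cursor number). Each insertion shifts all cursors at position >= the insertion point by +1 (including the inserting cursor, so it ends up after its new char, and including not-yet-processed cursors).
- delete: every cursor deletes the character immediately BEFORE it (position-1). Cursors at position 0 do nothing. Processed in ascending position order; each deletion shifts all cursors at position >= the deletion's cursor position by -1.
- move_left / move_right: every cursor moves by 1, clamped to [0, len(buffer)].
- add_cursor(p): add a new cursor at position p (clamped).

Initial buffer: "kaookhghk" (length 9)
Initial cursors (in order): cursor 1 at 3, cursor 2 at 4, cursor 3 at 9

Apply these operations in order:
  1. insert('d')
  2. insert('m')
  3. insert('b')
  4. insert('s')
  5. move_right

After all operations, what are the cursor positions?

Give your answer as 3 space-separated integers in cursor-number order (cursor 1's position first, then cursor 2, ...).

Answer: 8 13 21

Derivation:
After op 1 (insert('d')): buffer="kaododkhghkd" (len 12), cursors c1@4 c2@6 c3@12, authorship ...1.2.....3
After op 2 (insert('m')): buffer="kaodmodmkhghkdm" (len 15), cursors c1@5 c2@8 c3@15, authorship ...11.22.....33
After op 3 (insert('b')): buffer="kaodmbodmbkhghkdmb" (len 18), cursors c1@6 c2@10 c3@18, authorship ...111.222.....333
After op 4 (insert('s')): buffer="kaodmbsodmbskhghkdmbs" (len 21), cursors c1@7 c2@12 c3@21, authorship ...1111.2222.....3333
After op 5 (move_right): buffer="kaodmbsodmbskhghkdmbs" (len 21), cursors c1@8 c2@13 c3@21, authorship ...1111.2222.....3333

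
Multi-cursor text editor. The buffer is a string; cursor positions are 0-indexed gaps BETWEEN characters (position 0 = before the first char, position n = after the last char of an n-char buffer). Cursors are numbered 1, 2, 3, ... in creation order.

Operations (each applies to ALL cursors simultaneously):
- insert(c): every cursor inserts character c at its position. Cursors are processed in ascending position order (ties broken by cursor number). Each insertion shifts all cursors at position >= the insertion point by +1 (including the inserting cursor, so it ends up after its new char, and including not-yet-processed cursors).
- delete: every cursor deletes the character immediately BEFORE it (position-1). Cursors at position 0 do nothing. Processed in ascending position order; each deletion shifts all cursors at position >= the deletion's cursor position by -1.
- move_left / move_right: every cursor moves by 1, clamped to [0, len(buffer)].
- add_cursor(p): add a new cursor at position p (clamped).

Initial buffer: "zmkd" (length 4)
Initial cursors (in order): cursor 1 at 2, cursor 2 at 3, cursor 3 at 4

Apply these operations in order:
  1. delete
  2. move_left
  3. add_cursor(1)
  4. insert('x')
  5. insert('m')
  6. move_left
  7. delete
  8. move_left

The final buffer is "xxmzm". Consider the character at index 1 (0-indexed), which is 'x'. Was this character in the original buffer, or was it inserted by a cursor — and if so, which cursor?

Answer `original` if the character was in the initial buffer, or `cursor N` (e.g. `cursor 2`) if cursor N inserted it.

After op 1 (delete): buffer="z" (len 1), cursors c1@1 c2@1 c3@1, authorship .
After op 2 (move_left): buffer="z" (len 1), cursors c1@0 c2@0 c3@0, authorship .
After op 3 (add_cursor(1)): buffer="z" (len 1), cursors c1@0 c2@0 c3@0 c4@1, authorship .
After op 4 (insert('x')): buffer="xxxzx" (len 5), cursors c1@3 c2@3 c3@3 c4@5, authorship 123.4
After op 5 (insert('m')): buffer="xxxmmmzxm" (len 9), cursors c1@6 c2@6 c3@6 c4@9, authorship 123123.44
After op 6 (move_left): buffer="xxxmmmzxm" (len 9), cursors c1@5 c2@5 c3@5 c4@8, authorship 123123.44
After op 7 (delete): buffer="xxmzm" (len 5), cursors c1@2 c2@2 c3@2 c4@4, authorship 123.4
After op 8 (move_left): buffer="xxmzm" (len 5), cursors c1@1 c2@1 c3@1 c4@3, authorship 123.4
Authorship (.=original, N=cursor N): 1 2 3 . 4
Index 1: author = 2

Answer: cursor 2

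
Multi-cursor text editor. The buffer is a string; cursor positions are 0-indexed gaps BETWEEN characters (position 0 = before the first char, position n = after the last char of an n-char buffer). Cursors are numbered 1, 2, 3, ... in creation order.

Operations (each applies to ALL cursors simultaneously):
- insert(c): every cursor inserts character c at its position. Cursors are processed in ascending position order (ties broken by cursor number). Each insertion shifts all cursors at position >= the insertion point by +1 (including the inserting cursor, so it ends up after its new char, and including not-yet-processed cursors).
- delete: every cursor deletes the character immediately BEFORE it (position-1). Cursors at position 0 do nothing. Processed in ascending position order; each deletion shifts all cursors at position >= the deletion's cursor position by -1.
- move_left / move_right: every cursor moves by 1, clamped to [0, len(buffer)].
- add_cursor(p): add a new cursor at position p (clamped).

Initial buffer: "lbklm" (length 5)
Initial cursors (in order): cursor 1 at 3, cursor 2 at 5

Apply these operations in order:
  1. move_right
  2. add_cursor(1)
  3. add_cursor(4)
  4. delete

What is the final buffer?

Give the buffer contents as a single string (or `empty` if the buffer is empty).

Answer: b

Derivation:
After op 1 (move_right): buffer="lbklm" (len 5), cursors c1@4 c2@5, authorship .....
After op 2 (add_cursor(1)): buffer="lbklm" (len 5), cursors c3@1 c1@4 c2@5, authorship .....
After op 3 (add_cursor(4)): buffer="lbklm" (len 5), cursors c3@1 c1@4 c4@4 c2@5, authorship .....
After op 4 (delete): buffer="b" (len 1), cursors c3@0 c1@1 c2@1 c4@1, authorship .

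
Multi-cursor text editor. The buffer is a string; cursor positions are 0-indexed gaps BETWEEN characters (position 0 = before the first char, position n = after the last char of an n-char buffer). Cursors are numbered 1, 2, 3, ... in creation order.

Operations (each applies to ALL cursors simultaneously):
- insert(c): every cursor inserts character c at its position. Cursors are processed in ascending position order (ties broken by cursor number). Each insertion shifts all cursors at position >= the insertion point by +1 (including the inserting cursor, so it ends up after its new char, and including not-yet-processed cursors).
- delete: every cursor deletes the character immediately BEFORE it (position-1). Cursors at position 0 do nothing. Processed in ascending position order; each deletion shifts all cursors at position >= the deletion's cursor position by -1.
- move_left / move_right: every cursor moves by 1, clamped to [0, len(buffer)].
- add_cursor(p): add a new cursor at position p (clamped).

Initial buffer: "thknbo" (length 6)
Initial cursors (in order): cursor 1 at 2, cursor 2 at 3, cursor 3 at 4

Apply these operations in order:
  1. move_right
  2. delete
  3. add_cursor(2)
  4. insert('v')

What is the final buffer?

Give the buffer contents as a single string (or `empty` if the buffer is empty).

After op 1 (move_right): buffer="thknbo" (len 6), cursors c1@3 c2@4 c3@5, authorship ......
After op 2 (delete): buffer="tho" (len 3), cursors c1@2 c2@2 c3@2, authorship ...
After op 3 (add_cursor(2)): buffer="tho" (len 3), cursors c1@2 c2@2 c3@2 c4@2, authorship ...
After op 4 (insert('v')): buffer="thvvvvo" (len 7), cursors c1@6 c2@6 c3@6 c4@6, authorship ..1234.

Answer: thvvvvo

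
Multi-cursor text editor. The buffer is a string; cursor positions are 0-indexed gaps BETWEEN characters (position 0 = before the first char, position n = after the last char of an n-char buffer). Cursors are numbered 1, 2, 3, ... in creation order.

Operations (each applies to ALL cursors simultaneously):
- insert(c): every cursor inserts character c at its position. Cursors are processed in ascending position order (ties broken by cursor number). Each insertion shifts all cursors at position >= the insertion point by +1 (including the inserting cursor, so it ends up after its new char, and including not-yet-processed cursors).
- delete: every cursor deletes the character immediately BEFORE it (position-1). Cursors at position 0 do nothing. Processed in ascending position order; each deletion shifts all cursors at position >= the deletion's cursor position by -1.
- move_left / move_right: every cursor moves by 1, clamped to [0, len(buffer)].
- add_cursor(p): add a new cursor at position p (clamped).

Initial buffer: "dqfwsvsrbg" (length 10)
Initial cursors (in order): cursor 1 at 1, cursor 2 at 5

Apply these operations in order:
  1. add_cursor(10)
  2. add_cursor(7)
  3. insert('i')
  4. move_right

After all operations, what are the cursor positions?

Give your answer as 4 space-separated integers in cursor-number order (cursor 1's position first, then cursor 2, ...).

After op 1 (add_cursor(10)): buffer="dqfwsvsrbg" (len 10), cursors c1@1 c2@5 c3@10, authorship ..........
After op 2 (add_cursor(7)): buffer="dqfwsvsrbg" (len 10), cursors c1@1 c2@5 c4@7 c3@10, authorship ..........
After op 3 (insert('i')): buffer="diqfwsivsirbgi" (len 14), cursors c1@2 c2@7 c4@10 c3@14, authorship .1....2..4...3
After op 4 (move_right): buffer="diqfwsivsirbgi" (len 14), cursors c1@3 c2@8 c4@11 c3@14, authorship .1....2..4...3

Answer: 3 8 14 11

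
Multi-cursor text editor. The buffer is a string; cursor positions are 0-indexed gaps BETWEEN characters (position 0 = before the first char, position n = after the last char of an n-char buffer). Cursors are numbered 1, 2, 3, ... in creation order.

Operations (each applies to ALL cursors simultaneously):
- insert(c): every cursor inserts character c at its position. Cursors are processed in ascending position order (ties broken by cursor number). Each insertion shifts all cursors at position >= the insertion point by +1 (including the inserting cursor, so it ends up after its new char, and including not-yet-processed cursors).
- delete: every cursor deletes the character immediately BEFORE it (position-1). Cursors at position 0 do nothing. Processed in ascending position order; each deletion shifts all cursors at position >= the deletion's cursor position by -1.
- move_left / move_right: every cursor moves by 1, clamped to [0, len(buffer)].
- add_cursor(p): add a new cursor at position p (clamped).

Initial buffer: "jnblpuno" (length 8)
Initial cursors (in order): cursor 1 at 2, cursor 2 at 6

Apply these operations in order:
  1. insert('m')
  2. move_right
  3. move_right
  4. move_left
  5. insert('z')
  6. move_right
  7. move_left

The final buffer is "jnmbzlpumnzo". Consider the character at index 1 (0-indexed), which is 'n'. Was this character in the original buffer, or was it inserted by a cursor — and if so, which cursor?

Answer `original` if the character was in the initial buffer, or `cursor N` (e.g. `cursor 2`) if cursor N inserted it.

After op 1 (insert('m')): buffer="jnmblpumno" (len 10), cursors c1@3 c2@8, authorship ..1....2..
After op 2 (move_right): buffer="jnmblpumno" (len 10), cursors c1@4 c2@9, authorship ..1....2..
After op 3 (move_right): buffer="jnmblpumno" (len 10), cursors c1@5 c2@10, authorship ..1....2..
After op 4 (move_left): buffer="jnmblpumno" (len 10), cursors c1@4 c2@9, authorship ..1....2..
After op 5 (insert('z')): buffer="jnmbzlpumnzo" (len 12), cursors c1@5 c2@11, authorship ..1.1...2.2.
After op 6 (move_right): buffer="jnmbzlpumnzo" (len 12), cursors c1@6 c2@12, authorship ..1.1...2.2.
After op 7 (move_left): buffer="jnmbzlpumnzo" (len 12), cursors c1@5 c2@11, authorship ..1.1...2.2.
Authorship (.=original, N=cursor N): . . 1 . 1 . . . 2 . 2 .
Index 1: author = original

Answer: original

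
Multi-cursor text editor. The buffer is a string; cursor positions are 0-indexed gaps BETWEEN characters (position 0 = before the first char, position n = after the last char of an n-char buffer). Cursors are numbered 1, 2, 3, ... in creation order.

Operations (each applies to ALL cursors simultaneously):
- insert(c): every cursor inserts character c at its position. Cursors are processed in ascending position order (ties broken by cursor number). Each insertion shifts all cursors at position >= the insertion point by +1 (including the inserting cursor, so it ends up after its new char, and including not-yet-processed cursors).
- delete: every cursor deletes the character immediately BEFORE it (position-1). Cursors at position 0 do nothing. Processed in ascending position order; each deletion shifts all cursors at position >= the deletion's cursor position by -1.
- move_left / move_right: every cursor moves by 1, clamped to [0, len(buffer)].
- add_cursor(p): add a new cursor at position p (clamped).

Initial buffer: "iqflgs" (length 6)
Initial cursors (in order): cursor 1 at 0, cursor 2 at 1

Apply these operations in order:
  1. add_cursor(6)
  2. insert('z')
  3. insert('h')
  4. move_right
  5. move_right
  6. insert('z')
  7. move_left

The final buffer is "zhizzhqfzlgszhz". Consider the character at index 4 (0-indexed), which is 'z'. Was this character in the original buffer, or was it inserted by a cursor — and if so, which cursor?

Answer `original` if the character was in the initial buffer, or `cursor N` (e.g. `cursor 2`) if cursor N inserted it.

After op 1 (add_cursor(6)): buffer="iqflgs" (len 6), cursors c1@0 c2@1 c3@6, authorship ......
After op 2 (insert('z')): buffer="zizqflgsz" (len 9), cursors c1@1 c2@3 c3@9, authorship 1.2.....3
After op 3 (insert('h')): buffer="zhizhqflgszh" (len 12), cursors c1@2 c2@5 c3@12, authorship 11.22.....33
After op 4 (move_right): buffer="zhizhqflgszh" (len 12), cursors c1@3 c2@6 c3@12, authorship 11.22.....33
After op 5 (move_right): buffer="zhizhqflgszh" (len 12), cursors c1@4 c2@7 c3@12, authorship 11.22.....33
After op 6 (insert('z')): buffer="zhizzhqfzlgszhz" (len 15), cursors c1@5 c2@9 c3@15, authorship 11.212..2...333
After op 7 (move_left): buffer="zhizzhqfzlgszhz" (len 15), cursors c1@4 c2@8 c3@14, authorship 11.212..2...333
Authorship (.=original, N=cursor N): 1 1 . 2 1 2 . . 2 . . . 3 3 3
Index 4: author = 1

Answer: cursor 1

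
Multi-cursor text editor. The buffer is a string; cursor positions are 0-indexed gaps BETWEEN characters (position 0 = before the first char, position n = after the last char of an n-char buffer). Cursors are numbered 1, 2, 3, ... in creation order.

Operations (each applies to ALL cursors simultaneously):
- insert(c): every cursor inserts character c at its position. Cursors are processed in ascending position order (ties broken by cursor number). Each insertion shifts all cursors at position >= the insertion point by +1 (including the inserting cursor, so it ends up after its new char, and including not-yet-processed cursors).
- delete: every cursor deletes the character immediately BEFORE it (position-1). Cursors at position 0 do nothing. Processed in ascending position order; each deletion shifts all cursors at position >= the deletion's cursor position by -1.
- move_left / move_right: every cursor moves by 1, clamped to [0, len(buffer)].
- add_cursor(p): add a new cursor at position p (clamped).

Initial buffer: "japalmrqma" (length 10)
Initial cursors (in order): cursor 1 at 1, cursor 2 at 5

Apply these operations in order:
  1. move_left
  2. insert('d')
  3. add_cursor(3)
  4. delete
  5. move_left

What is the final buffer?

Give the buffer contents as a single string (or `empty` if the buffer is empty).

After op 1 (move_left): buffer="japalmrqma" (len 10), cursors c1@0 c2@4, authorship ..........
After op 2 (insert('d')): buffer="djapadlmrqma" (len 12), cursors c1@1 c2@6, authorship 1....2......
After op 3 (add_cursor(3)): buffer="djapadlmrqma" (len 12), cursors c1@1 c3@3 c2@6, authorship 1....2......
After op 4 (delete): buffer="jpalmrqma" (len 9), cursors c1@0 c3@1 c2@3, authorship .........
After op 5 (move_left): buffer="jpalmrqma" (len 9), cursors c1@0 c3@0 c2@2, authorship .........

Answer: jpalmrqma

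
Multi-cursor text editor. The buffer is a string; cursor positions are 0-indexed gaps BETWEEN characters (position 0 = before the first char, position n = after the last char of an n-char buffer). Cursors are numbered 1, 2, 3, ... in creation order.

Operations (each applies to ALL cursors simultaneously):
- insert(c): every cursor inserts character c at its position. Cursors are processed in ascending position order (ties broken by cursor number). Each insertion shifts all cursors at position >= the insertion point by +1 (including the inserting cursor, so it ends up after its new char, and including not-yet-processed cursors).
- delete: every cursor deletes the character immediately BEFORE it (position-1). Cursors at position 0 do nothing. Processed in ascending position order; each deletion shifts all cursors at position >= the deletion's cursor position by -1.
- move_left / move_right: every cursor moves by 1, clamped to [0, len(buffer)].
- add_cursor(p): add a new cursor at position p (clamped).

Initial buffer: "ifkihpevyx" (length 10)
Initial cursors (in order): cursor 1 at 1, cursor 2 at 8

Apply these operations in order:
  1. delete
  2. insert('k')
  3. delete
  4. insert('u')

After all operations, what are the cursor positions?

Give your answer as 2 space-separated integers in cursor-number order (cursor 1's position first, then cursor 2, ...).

After op 1 (delete): buffer="fkihpeyx" (len 8), cursors c1@0 c2@6, authorship ........
After op 2 (insert('k')): buffer="kfkihpekyx" (len 10), cursors c1@1 c2@8, authorship 1......2..
After op 3 (delete): buffer="fkihpeyx" (len 8), cursors c1@0 c2@6, authorship ........
After op 4 (insert('u')): buffer="ufkihpeuyx" (len 10), cursors c1@1 c2@8, authorship 1......2..

Answer: 1 8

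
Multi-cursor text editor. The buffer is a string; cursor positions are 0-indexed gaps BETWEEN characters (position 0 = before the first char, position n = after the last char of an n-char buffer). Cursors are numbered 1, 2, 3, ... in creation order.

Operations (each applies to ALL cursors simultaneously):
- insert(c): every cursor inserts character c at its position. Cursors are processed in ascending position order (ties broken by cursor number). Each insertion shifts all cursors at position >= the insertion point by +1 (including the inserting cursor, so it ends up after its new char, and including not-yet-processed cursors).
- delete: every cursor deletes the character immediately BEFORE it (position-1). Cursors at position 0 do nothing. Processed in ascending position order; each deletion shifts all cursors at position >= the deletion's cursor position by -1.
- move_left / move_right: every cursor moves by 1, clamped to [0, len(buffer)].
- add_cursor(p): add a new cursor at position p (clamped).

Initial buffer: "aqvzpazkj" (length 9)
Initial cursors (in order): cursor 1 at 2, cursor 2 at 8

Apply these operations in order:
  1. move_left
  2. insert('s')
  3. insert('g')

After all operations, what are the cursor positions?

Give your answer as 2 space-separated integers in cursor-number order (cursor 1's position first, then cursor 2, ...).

Answer: 3 11

Derivation:
After op 1 (move_left): buffer="aqvzpazkj" (len 9), cursors c1@1 c2@7, authorship .........
After op 2 (insert('s')): buffer="asqvzpazskj" (len 11), cursors c1@2 c2@9, authorship .1......2..
After op 3 (insert('g')): buffer="asgqvzpazsgkj" (len 13), cursors c1@3 c2@11, authorship .11......22..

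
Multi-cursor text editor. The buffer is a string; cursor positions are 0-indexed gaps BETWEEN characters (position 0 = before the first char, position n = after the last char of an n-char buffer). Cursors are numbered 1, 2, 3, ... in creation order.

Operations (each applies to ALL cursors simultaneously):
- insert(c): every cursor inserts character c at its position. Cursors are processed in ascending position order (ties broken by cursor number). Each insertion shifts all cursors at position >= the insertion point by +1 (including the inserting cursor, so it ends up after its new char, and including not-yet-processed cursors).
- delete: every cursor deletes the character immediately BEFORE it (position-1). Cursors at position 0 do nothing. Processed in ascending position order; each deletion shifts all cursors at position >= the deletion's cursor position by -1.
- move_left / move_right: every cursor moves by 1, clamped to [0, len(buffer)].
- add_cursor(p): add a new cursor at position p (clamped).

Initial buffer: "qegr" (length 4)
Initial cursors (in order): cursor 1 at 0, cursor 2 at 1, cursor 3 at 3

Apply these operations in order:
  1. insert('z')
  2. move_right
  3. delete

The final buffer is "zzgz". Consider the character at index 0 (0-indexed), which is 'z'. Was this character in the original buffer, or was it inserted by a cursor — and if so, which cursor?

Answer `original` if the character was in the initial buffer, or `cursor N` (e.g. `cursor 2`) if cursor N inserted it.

After op 1 (insert('z')): buffer="zqzegzr" (len 7), cursors c1@1 c2@3 c3@6, authorship 1.2..3.
After op 2 (move_right): buffer="zqzegzr" (len 7), cursors c1@2 c2@4 c3@7, authorship 1.2..3.
After op 3 (delete): buffer="zzgz" (len 4), cursors c1@1 c2@2 c3@4, authorship 12.3
Authorship (.=original, N=cursor N): 1 2 . 3
Index 0: author = 1

Answer: cursor 1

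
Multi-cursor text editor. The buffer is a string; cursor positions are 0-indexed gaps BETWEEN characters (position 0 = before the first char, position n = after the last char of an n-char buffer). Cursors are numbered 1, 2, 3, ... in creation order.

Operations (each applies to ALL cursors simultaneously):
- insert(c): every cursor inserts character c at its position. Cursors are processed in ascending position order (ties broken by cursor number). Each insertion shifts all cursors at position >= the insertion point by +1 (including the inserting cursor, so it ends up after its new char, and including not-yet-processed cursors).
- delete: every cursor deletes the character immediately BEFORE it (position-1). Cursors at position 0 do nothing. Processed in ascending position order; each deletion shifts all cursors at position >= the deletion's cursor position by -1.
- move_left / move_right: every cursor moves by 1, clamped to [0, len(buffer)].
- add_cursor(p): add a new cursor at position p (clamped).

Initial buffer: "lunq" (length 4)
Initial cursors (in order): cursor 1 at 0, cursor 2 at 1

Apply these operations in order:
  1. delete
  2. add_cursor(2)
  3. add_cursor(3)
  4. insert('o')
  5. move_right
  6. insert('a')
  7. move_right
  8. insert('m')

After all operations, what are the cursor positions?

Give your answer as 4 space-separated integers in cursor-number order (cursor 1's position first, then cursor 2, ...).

Answer: 8 8 13 15

Derivation:
After op 1 (delete): buffer="unq" (len 3), cursors c1@0 c2@0, authorship ...
After op 2 (add_cursor(2)): buffer="unq" (len 3), cursors c1@0 c2@0 c3@2, authorship ...
After op 3 (add_cursor(3)): buffer="unq" (len 3), cursors c1@0 c2@0 c3@2 c4@3, authorship ...
After op 4 (insert('o')): buffer="oounoqo" (len 7), cursors c1@2 c2@2 c3@5 c4@7, authorship 12..3.4
After op 5 (move_right): buffer="oounoqo" (len 7), cursors c1@3 c2@3 c3@6 c4@7, authorship 12..3.4
After op 6 (insert('a')): buffer="oouaanoqaoa" (len 11), cursors c1@5 c2@5 c3@9 c4@11, authorship 12.12.3.344
After op 7 (move_right): buffer="oouaanoqaoa" (len 11), cursors c1@6 c2@6 c3@10 c4@11, authorship 12.12.3.344
After op 8 (insert('m')): buffer="oouaanmmoqaomam" (len 15), cursors c1@8 c2@8 c3@13 c4@15, authorship 12.12.123.34344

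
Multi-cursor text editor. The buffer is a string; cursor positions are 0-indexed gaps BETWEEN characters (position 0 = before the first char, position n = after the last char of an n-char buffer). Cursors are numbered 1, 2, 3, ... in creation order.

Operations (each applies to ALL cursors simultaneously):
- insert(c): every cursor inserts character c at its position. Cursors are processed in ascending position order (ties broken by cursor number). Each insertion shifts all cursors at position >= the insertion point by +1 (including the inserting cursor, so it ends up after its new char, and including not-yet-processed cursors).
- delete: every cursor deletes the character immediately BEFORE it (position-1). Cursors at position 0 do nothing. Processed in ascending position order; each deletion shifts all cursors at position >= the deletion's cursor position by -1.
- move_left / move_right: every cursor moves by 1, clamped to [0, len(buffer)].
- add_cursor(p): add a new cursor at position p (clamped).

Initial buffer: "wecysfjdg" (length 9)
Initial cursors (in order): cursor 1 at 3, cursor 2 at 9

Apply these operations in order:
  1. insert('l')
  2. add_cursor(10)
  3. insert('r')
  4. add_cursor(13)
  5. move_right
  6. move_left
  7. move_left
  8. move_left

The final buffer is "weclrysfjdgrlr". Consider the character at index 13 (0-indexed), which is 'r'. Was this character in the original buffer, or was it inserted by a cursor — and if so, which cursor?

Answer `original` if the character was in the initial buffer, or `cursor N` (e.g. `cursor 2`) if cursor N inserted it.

Answer: cursor 2

Derivation:
After op 1 (insert('l')): buffer="weclysfjdgl" (len 11), cursors c1@4 c2@11, authorship ...1......2
After op 2 (add_cursor(10)): buffer="weclysfjdgl" (len 11), cursors c1@4 c3@10 c2@11, authorship ...1......2
After op 3 (insert('r')): buffer="weclrysfjdgrlr" (len 14), cursors c1@5 c3@12 c2@14, authorship ...11......322
After op 4 (add_cursor(13)): buffer="weclrysfjdgrlr" (len 14), cursors c1@5 c3@12 c4@13 c2@14, authorship ...11......322
After op 5 (move_right): buffer="weclrysfjdgrlr" (len 14), cursors c1@6 c3@13 c2@14 c4@14, authorship ...11......322
After op 6 (move_left): buffer="weclrysfjdgrlr" (len 14), cursors c1@5 c3@12 c2@13 c4@13, authorship ...11......322
After op 7 (move_left): buffer="weclrysfjdgrlr" (len 14), cursors c1@4 c3@11 c2@12 c4@12, authorship ...11......322
After op 8 (move_left): buffer="weclrysfjdgrlr" (len 14), cursors c1@3 c3@10 c2@11 c4@11, authorship ...11......322
Authorship (.=original, N=cursor N): . . . 1 1 . . . . . . 3 2 2
Index 13: author = 2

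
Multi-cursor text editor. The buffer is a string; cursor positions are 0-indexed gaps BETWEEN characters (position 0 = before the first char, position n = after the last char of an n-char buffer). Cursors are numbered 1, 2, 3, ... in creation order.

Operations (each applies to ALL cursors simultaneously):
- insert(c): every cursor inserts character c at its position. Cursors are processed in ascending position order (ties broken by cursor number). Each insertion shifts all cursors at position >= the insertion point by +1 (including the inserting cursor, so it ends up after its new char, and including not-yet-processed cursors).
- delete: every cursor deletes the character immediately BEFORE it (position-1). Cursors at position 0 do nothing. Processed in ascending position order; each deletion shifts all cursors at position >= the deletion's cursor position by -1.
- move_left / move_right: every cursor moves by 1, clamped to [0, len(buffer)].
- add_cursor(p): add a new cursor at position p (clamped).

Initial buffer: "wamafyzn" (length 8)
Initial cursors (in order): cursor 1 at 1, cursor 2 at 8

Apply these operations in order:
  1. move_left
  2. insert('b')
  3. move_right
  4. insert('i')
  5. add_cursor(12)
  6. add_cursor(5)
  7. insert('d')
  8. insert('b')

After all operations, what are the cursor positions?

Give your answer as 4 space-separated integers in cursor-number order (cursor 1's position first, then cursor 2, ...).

Answer: 5 20 20 9

Derivation:
After op 1 (move_left): buffer="wamafyzn" (len 8), cursors c1@0 c2@7, authorship ........
After op 2 (insert('b')): buffer="bwamafyzbn" (len 10), cursors c1@1 c2@9, authorship 1.......2.
After op 3 (move_right): buffer="bwamafyzbn" (len 10), cursors c1@2 c2@10, authorship 1.......2.
After op 4 (insert('i')): buffer="bwiamafyzbni" (len 12), cursors c1@3 c2@12, authorship 1.1......2.2
After op 5 (add_cursor(12)): buffer="bwiamafyzbni" (len 12), cursors c1@3 c2@12 c3@12, authorship 1.1......2.2
After op 6 (add_cursor(5)): buffer="bwiamafyzbni" (len 12), cursors c1@3 c4@5 c2@12 c3@12, authorship 1.1......2.2
After op 7 (insert('d')): buffer="bwidamdafyzbnidd" (len 16), cursors c1@4 c4@7 c2@16 c3@16, authorship 1.11..4....2.223
After op 8 (insert('b')): buffer="bwidbamdbafyzbniddbb" (len 20), cursors c1@5 c4@9 c2@20 c3@20, authorship 1.111..44....2.22323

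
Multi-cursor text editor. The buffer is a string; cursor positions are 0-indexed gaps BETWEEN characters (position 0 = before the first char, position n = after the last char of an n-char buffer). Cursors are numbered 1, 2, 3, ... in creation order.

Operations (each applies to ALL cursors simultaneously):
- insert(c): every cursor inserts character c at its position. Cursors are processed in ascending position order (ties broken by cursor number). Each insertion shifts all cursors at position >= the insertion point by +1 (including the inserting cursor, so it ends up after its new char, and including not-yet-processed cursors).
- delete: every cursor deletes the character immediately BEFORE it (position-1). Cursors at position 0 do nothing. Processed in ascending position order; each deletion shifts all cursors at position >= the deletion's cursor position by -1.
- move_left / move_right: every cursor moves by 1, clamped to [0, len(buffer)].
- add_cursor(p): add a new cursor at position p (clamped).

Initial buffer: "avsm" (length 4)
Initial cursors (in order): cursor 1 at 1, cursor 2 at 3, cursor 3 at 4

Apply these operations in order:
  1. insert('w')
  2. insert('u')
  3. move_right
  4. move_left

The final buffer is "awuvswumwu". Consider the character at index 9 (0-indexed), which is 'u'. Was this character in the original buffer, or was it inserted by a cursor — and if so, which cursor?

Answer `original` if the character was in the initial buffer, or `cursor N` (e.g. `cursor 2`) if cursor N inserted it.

After op 1 (insert('w')): buffer="awvswmw" (len 7), cursors c1@2 c2@5 c3@7, authorship .1..2.3
After op 2 (insert('u')): buffer="awuvswumwu" (len 10), cursors c1@3 c2@7 c3@10, authorship .11..22.33
After op 3 (move_right): buffer="awuvswumwu" (len 10), cursors c1@4 c2@8 c3@10, authorship .11..22.33
After op 4 (move_left): buffer="awuvswumwu" (len 10), cursors c1@3 c2@7 c3@9, authorship .11..22.33
Authorship (.=original, N=cursor N): . 1 1 . . 2 2 . 3 3
Index 9: author = 3

Answer: cursor 3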